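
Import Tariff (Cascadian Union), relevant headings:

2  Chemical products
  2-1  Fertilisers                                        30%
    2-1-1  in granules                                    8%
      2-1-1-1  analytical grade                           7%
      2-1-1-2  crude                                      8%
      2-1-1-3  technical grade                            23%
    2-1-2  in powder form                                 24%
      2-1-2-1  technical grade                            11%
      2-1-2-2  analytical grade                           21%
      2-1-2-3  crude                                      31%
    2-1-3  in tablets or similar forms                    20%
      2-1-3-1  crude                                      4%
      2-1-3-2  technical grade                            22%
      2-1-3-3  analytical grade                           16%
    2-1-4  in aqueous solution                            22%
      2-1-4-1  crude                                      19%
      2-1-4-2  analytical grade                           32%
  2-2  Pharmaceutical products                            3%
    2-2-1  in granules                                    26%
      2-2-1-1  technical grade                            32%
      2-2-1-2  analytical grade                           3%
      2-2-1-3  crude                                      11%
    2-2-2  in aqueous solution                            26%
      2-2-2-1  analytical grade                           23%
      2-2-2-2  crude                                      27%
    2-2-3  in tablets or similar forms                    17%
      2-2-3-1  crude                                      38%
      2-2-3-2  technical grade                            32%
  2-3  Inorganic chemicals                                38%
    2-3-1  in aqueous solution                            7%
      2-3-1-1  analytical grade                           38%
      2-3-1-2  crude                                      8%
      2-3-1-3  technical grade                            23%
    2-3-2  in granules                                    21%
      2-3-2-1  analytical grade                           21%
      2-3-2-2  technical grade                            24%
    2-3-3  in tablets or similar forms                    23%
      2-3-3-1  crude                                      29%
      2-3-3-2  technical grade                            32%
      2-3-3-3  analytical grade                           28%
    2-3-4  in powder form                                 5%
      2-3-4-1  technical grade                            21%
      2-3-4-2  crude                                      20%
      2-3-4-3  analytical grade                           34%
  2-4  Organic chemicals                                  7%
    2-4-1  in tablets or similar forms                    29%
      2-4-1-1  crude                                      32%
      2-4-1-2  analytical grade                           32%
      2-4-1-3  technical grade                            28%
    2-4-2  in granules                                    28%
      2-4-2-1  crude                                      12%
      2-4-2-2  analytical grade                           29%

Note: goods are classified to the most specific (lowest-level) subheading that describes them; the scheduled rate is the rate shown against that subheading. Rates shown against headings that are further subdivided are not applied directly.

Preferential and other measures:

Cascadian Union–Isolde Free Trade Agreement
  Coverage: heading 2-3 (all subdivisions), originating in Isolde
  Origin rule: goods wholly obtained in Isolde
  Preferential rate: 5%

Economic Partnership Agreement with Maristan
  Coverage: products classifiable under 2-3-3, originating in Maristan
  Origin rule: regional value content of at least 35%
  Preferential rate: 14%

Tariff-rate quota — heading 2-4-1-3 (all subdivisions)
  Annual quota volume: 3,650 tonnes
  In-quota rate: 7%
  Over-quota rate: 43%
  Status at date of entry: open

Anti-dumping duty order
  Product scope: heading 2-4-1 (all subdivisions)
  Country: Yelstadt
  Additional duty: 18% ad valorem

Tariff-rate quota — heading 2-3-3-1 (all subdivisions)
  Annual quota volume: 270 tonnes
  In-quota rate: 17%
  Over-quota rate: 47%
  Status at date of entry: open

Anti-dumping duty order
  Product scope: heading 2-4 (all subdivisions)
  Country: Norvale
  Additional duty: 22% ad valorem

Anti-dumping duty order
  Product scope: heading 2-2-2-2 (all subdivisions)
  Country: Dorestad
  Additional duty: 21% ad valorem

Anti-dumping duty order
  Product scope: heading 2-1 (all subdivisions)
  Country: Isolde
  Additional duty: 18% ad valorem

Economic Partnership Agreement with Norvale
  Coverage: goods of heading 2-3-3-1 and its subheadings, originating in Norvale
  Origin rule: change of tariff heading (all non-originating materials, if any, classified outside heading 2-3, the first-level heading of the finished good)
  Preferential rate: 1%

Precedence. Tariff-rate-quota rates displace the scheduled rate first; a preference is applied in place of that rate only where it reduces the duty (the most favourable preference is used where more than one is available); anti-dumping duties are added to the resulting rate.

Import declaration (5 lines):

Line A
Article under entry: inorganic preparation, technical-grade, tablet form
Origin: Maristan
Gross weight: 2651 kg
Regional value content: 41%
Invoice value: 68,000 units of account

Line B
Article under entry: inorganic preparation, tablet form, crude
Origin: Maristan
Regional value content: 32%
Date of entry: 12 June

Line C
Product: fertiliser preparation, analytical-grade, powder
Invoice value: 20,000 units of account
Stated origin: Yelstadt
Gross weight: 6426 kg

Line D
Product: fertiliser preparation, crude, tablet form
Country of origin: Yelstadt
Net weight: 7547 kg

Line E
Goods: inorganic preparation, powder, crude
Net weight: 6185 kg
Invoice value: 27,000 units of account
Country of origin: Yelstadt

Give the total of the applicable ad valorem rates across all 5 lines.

76%

Line A: inorganic → 2-3; tablet form → 2-3-3; technical-grade → 2-3-3-2. Scheduled 32%. Maristan agreement on 2-3-3: RVC ≥ 35% → 14% available; preferential 14%. → 14%.
Line B: inorganic → 2-3; tablet form → 2-3-3; crude → 2-3-3-1. Scheduled 29%. quota on 2-3-3-1 open → in-quota 17%; Maristan agreement on 2-3-3: RVC < 35%. → 17%.
Line C: fertiliser → 2-1; powder → 2-1-2; analytical-grade → 2-1-2-2. Scheduled 21%. No special measure applies. → 21%.
Line D: fertiliser → 2-1; tablet form → 2-1-3; crude → 2-1-3-1. Scheduled 4%. No special measure applies. → 4%.
Line E: inorganic → 2-3; powder → 2-3-4; crude → 2-3-4-2. Scheduled 20%. No special measure applies. → 20%.
Sum: 14% + 17% + 21% + 4% + 20% = 76%.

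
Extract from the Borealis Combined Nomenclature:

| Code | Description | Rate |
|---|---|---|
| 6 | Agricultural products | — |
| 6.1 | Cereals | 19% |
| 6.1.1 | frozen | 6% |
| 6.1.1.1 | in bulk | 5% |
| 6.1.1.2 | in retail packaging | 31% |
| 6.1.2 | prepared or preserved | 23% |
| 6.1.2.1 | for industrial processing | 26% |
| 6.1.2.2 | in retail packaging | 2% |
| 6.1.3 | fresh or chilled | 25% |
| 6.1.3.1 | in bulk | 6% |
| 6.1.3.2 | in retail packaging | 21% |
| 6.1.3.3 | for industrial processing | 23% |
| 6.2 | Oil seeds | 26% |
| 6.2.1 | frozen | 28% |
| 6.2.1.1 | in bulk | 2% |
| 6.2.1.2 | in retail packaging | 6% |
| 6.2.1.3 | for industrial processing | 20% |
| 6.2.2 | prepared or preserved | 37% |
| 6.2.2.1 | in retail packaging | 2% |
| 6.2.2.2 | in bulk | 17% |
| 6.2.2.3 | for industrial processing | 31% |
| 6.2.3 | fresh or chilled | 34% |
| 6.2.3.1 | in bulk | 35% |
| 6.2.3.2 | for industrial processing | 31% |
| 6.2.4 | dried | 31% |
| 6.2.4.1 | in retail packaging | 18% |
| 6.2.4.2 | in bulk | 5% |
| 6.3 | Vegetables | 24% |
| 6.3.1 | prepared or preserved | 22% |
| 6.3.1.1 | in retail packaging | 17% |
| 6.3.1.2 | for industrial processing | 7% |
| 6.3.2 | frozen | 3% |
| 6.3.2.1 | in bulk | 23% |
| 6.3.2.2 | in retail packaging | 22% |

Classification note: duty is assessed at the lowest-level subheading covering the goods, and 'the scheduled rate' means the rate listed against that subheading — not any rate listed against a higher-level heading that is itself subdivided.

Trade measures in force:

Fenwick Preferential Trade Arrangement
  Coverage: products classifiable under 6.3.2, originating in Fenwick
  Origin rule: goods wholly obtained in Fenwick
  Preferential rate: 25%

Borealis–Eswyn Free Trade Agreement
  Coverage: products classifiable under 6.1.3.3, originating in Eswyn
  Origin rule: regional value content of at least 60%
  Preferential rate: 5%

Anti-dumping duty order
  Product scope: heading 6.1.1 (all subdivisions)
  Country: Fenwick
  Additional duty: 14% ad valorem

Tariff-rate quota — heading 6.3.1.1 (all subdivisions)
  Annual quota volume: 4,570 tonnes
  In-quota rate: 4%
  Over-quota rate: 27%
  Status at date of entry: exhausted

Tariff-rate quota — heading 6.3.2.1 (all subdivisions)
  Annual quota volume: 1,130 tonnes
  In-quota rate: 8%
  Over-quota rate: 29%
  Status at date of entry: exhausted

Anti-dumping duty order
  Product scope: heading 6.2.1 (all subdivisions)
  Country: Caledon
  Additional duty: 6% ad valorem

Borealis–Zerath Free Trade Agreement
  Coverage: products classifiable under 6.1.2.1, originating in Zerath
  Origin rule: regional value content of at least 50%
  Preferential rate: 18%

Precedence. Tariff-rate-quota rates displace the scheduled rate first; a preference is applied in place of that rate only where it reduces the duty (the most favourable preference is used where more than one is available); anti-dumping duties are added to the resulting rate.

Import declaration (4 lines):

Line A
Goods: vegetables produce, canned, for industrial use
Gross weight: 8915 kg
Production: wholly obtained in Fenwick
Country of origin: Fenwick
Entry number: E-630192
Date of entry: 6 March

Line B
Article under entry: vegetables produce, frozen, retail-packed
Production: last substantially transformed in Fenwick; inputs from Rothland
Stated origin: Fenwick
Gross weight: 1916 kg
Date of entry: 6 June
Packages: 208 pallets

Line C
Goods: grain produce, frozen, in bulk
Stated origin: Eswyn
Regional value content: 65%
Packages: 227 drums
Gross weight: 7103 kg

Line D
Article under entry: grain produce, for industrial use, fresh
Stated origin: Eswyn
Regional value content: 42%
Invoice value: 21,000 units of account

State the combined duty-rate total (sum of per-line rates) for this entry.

57%

Line A: vegetables → 6.3; canned → 6.3.1; for industrial use → 6.3.1.2. Scheduled 7%. Fenwick agreement on 6.3.2: 6.3.1.2 not covered. → 7%.
Line B: vegetables → 6.3; frozen → 6.3.2; retail-packed → 6.3.2.2. Scheduled 22%. Fenwick agreement on 6.3.2: not wholly obtained. → 22%.
Line C: grain → 6.1; frozen → 6.1.1; in bulk → 6.1.1.1. Scheduled 5%. Eswyn agreement on 6.1.3.3: 6.1.1.1 not covered. → 5%.
Line D: grain → 6.1; fresh → 6.1.3; for industrial use → 6.1.3.3. Scheduled 23%. Eswyn agreement on 6.1.3.3: RVC < 60%. → 23%.
Sum: 7% + 22% + 5% + 23% = 57%.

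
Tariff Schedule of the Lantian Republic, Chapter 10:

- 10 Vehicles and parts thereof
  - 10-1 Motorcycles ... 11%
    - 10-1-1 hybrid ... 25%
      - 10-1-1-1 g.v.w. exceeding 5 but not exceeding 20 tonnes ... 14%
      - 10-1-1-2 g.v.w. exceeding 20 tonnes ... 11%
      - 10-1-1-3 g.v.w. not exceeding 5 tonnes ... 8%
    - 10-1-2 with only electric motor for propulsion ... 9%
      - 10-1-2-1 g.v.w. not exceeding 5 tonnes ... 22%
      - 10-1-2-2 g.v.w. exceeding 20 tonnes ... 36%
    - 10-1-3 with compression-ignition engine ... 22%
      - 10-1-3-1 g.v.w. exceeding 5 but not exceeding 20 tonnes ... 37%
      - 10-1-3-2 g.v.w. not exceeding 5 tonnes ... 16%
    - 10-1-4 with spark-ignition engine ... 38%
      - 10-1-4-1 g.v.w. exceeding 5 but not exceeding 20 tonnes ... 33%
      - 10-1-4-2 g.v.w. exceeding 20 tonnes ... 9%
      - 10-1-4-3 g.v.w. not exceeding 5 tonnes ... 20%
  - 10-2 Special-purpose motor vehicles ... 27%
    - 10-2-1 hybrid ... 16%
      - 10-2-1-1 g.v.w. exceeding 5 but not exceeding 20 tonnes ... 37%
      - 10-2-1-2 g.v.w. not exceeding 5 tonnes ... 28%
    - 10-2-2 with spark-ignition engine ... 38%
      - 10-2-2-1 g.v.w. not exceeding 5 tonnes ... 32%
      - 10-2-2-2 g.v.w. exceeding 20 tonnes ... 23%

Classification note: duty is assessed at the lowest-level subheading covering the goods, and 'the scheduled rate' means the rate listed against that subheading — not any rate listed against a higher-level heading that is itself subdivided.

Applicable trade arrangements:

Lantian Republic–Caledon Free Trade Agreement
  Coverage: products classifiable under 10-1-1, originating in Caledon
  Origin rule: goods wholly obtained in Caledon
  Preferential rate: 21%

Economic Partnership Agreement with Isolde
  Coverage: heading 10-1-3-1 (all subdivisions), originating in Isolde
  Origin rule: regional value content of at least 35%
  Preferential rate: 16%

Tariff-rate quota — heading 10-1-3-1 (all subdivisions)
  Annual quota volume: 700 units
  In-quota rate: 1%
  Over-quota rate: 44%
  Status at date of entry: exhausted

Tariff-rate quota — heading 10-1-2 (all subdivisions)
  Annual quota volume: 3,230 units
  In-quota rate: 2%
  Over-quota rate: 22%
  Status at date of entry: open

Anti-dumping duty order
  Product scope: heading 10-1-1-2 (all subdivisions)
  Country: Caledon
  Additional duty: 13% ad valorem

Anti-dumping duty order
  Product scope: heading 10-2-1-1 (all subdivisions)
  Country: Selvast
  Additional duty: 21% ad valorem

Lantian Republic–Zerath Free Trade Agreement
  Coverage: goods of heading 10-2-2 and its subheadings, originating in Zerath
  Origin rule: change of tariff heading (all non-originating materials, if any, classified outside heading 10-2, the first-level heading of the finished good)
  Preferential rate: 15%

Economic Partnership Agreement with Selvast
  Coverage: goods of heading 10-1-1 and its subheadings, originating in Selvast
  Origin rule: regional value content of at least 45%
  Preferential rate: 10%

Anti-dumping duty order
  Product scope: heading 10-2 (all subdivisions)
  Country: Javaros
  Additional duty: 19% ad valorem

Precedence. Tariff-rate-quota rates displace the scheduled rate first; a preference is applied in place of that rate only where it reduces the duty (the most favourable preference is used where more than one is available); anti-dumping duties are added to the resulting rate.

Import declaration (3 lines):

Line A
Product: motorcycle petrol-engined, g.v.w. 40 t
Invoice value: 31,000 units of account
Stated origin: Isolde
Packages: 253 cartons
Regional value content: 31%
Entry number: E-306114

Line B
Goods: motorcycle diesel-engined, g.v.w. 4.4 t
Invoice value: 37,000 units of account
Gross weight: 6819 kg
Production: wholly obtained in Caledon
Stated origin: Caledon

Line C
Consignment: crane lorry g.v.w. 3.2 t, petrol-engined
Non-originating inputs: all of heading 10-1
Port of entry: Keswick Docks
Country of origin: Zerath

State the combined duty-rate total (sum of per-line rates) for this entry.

40%

Line A: motorcycle → 10-1; petrol-engined → 10-1-4; g.v.w. 40 t → 10-1-4-2. Scheduled 9%. Isolde agreement on 10-1-3-1: 10-1-4-2 not covered. → 9%.
Line B: motorcycle → 10-1; diesel-engined → 10-1-3; g.v.w. 4.4 t → 10-1-3-2. Scheduled 16%. Caledon agreement on 10-1-1: 10-1-3-2 not covered. → 16%.
Line C: crane lorry → 10-2; petrol-engined → 10-2-2; g.v.w. 3.2 t → 10-2-2-1. Scheduled 32%. Zerath agreement on 10-2-2: CTH met → 15% available; preferential 15%. → 15%.
Sum: 9% + 16% + 15% = 40%.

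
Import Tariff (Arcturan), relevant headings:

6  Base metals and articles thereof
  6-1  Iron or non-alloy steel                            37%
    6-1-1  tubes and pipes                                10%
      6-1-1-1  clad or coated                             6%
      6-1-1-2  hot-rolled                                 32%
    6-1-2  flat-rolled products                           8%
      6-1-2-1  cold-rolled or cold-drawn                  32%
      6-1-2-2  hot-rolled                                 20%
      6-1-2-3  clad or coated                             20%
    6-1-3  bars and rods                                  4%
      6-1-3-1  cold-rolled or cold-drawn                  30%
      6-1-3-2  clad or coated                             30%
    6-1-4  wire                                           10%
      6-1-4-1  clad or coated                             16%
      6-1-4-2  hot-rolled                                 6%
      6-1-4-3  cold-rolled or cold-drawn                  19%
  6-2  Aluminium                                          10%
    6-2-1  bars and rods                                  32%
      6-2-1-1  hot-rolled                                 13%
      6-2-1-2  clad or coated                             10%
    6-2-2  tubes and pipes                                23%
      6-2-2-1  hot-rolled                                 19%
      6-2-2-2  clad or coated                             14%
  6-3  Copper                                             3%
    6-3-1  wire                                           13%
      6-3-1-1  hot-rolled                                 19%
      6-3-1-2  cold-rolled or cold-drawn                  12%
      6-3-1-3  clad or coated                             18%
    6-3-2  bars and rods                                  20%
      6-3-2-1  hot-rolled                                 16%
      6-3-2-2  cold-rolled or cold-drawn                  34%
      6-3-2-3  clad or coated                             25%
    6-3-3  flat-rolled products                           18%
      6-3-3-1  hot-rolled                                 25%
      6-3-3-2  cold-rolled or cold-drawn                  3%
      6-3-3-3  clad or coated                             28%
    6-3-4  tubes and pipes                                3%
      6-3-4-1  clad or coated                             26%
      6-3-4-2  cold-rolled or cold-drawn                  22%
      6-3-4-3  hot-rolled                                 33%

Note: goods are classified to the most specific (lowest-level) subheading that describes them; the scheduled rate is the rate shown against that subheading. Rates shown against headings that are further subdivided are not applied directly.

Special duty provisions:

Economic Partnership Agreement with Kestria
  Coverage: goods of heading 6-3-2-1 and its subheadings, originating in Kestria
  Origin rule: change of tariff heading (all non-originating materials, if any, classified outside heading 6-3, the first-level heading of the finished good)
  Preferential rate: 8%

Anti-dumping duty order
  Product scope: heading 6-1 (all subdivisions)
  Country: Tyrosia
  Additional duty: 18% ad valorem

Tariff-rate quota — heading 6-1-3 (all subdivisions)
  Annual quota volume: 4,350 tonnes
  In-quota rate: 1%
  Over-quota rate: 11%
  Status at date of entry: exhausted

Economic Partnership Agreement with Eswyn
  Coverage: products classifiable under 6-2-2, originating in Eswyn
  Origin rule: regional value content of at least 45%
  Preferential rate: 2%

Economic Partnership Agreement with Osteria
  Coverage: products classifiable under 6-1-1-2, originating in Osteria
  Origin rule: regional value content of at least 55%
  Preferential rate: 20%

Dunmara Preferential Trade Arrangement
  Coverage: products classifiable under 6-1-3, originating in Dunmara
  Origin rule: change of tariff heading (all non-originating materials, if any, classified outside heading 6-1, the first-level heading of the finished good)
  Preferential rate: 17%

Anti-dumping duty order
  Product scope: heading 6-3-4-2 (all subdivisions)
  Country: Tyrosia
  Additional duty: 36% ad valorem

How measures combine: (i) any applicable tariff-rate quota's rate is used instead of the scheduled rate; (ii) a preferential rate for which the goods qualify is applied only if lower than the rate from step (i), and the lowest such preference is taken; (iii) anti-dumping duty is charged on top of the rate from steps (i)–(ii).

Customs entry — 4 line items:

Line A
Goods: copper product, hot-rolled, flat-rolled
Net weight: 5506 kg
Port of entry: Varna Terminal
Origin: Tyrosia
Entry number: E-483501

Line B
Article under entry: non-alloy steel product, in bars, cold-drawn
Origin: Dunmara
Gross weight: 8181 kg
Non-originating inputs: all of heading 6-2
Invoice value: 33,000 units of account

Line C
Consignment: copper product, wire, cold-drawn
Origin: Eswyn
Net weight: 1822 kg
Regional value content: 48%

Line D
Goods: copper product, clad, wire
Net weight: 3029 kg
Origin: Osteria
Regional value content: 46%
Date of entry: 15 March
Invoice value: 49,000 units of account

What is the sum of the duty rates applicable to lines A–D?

Line A: copper → 6-3; flat-rolled → 6-3-3; hot-rolled → 6-3-3-1. Scheduled 25%. No special measure applies. → 25%.
Line B: non-alloy steel → 6-1; in bars → 6-1-3; cold-drawn → 6-1-3-1. Scheduled 30%. quota on 6-1-3 exhausted → over-quota 11%; Dunmara agreement on 6-1-3: CTH met → 17% available; preference 17% not lower than 11% → no reduction. → 11%.
Line C: copper → 6-3; wire → 6-3-1; cold-drawn → 6-3-1-2. Scheduled 12%. Eswyn agreement on 6-2-2: 6-3-1-2 not covered. → 12%.
Line D: copper → 6-3; wire → 6-3-1; clad → 6-3-1-3. Scheduled 18%. Osteria agreement on 6-1-1-2: 6-3-1-3 not covered. → 18%.
Sum: 25% + 11% + 12% + 18% = 66%.

66%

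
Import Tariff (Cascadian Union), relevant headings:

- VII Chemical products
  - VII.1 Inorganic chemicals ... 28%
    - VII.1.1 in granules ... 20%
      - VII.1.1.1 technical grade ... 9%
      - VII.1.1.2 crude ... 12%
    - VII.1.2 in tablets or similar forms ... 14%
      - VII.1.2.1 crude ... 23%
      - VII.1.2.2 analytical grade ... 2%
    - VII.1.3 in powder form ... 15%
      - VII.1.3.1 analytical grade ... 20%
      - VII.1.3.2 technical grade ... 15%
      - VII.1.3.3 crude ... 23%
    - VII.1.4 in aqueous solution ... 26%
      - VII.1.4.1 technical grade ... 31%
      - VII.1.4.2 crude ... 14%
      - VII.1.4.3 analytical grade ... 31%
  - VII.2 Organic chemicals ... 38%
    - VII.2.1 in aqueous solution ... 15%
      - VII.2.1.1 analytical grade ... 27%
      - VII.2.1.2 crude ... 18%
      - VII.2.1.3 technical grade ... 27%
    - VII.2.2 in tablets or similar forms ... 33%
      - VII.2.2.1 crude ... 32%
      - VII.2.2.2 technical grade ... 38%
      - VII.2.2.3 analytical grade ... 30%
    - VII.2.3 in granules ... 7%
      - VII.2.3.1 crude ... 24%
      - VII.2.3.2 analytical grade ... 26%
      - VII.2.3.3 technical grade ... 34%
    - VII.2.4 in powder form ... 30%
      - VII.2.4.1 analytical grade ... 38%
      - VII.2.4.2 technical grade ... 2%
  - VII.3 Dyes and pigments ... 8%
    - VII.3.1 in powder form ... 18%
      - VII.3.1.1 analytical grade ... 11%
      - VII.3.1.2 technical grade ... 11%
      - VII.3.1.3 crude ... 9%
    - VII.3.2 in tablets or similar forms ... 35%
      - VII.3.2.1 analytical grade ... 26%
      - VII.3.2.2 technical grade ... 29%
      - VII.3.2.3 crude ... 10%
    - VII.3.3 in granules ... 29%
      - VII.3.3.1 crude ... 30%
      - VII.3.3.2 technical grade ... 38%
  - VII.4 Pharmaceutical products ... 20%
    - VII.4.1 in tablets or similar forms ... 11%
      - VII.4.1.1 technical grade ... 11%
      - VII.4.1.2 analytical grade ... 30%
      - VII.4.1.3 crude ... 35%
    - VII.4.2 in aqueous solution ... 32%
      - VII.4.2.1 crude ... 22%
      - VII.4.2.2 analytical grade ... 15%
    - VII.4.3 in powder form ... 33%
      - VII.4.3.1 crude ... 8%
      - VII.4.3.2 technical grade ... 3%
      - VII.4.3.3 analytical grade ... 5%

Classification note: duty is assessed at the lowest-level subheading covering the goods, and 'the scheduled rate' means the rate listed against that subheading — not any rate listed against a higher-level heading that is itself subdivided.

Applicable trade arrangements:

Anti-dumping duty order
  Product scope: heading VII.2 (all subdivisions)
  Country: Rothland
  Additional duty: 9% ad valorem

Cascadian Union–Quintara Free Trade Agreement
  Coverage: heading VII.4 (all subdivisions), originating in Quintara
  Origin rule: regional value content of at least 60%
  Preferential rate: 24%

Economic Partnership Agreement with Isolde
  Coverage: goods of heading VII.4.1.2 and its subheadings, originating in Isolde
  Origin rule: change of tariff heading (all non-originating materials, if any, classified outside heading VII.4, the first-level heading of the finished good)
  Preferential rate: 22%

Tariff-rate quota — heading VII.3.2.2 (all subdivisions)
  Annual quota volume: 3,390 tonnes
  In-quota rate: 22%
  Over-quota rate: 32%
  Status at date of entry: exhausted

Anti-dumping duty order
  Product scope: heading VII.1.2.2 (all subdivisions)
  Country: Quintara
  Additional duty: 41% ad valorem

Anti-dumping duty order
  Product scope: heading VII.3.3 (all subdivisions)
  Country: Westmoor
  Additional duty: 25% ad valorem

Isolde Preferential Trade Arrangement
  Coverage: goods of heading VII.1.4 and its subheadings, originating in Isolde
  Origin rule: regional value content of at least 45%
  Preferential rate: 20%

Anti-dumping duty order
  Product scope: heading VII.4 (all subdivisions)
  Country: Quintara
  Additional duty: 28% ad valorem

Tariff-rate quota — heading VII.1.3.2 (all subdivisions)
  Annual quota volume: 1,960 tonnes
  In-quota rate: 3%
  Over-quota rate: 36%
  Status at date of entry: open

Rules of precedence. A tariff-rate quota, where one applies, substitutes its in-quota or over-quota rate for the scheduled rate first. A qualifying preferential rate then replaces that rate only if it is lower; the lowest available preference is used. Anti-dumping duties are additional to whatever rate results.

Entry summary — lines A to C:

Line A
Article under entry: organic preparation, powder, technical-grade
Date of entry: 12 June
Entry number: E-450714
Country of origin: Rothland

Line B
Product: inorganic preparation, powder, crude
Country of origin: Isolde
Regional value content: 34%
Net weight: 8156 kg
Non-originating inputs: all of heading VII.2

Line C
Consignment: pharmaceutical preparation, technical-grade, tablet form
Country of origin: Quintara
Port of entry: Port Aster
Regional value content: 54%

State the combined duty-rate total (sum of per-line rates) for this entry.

73%

Line A: organic → VII.2; powder → VII.2.4; technical-grade → VII.2.4.2. Scheduled 2%. anti-dumping (Rothland, VII.2): +9%; total 2% + 9% = 11%. → 11%.
Line B: inorganic → VII.1; powder → VII.1.3; crude → VII.1.3.3. Scheduled 23%. Isolde agreement on VII.4.1.2: VII.1.3.3 not covered; Isolde agreement on VII.1.4: VII.1.3.3 not covered. → 23%.
Line C: pharmaceutical → VII.4; tablet form → VII.4.1; technical-grade → VII.4.1.1. Scheduled 11%. Quintara agreement on VII.4: RVC < 60%; anti-dumping (Quintara, VII.4): +28%; total 11% + 28% = 39%. → 39%.
Sum: 11% + 23% + 39% = 73%.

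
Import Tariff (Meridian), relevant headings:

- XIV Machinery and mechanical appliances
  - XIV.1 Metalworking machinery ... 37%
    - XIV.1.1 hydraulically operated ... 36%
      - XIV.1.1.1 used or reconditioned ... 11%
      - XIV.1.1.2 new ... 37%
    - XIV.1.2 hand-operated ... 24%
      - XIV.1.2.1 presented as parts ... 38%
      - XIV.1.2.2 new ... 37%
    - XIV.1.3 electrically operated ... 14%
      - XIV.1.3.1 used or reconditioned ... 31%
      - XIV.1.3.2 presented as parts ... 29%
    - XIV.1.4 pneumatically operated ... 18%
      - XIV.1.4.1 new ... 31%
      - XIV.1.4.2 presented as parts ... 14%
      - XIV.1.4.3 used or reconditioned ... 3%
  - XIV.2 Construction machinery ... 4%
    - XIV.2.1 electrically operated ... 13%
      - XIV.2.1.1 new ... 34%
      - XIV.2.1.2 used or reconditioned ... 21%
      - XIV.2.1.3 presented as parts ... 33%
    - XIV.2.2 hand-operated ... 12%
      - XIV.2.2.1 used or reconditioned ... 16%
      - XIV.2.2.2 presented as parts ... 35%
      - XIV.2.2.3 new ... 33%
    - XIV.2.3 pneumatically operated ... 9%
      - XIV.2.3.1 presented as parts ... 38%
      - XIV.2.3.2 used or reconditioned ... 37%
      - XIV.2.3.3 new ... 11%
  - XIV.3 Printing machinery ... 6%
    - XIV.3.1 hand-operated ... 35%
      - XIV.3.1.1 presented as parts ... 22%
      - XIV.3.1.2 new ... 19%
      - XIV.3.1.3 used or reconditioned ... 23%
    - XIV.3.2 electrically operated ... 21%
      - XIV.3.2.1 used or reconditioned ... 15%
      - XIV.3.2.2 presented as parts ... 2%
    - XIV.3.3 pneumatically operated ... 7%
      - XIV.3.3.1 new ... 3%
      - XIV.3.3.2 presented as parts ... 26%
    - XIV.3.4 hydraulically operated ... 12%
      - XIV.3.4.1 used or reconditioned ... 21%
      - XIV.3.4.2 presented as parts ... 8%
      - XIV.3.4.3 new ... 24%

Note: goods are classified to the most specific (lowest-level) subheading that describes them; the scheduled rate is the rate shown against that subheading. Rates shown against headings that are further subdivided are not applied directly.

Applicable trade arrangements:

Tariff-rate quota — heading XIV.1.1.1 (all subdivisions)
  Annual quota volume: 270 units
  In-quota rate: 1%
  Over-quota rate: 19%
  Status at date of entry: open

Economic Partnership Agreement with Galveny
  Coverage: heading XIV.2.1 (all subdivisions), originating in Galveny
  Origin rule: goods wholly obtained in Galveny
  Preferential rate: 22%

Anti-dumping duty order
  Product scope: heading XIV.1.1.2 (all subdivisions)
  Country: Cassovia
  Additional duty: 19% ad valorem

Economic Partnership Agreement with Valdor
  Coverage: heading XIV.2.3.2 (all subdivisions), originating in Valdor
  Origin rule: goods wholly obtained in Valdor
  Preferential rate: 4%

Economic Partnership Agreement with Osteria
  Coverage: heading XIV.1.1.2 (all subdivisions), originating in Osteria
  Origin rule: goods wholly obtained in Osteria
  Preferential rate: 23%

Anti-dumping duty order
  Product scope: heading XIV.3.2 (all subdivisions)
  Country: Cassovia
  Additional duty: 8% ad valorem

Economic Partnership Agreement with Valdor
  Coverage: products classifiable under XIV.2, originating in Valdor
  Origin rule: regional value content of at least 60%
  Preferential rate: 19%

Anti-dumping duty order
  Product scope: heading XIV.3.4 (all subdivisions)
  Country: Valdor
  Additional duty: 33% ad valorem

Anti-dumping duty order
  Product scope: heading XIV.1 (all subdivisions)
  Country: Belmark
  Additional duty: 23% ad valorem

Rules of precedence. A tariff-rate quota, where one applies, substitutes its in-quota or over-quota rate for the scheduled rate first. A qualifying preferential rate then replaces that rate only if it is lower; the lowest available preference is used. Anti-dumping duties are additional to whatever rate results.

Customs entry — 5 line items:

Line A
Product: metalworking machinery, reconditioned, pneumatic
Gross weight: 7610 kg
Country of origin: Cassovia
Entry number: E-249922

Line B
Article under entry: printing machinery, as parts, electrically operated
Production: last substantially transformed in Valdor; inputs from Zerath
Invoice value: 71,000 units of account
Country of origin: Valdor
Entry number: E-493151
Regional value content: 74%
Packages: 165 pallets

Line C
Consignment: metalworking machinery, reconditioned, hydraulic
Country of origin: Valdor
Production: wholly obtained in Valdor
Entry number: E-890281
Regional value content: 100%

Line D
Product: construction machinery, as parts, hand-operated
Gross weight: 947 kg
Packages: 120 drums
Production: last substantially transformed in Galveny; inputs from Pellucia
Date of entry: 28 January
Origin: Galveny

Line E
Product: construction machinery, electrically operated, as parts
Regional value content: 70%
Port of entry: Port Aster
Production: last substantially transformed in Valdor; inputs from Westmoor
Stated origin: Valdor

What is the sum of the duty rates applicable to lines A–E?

60%

Line A: metalworking → XIV.1; pneumatic → XIV.1.4; reconditioned → XIV.1.4.3. Scheduled 3%. No special measure applies. → 3%.
Line B: printing → XIV.3; electrically operated → XIV.3.2; as parts → XIV.3.2.2. Scheduled 2%. Valdor agreement on XIV.2.3.2: XIV.3.2.2 not covered; Valdor agreement on XIV.2: XIV.3.2.2 not covered. → 2%.
Line C: metalworking → XIV.1; hydraulic → XIV.1.1; reconditioned → XIV.1.1.1. Scheduled 11%. quota on XIV.1.1.1 open → in-quota 1%; Valdor agreement on XIV.2.3.2: XIV.1.1.1 not covered; Valdor agreement on XIV.2: XIV.1.1.1 not covered. → 1%.
Line D: construction → XIV.2; hand-operated → XIV.2.2; as parts → XIV.2.2.2. Scheduled 35%. Galveny agreement on XIV.2.1: XIV.2.2.2 not covered. → 35%.
Line E: construction → XIV.2; electrically operated → XIV.2.1; as parts → XIV.2.1.3. Scheduled 33%. Valdor agreement on XIV.2.3.2: XIV.2.1.3 not covered; Valdor agreement on XIV.2: RVC ≥ 60% → 19% available; preferential 19%. → 19%.
Sum: 3% + 2% + 1% + 35% + 19% = 60%.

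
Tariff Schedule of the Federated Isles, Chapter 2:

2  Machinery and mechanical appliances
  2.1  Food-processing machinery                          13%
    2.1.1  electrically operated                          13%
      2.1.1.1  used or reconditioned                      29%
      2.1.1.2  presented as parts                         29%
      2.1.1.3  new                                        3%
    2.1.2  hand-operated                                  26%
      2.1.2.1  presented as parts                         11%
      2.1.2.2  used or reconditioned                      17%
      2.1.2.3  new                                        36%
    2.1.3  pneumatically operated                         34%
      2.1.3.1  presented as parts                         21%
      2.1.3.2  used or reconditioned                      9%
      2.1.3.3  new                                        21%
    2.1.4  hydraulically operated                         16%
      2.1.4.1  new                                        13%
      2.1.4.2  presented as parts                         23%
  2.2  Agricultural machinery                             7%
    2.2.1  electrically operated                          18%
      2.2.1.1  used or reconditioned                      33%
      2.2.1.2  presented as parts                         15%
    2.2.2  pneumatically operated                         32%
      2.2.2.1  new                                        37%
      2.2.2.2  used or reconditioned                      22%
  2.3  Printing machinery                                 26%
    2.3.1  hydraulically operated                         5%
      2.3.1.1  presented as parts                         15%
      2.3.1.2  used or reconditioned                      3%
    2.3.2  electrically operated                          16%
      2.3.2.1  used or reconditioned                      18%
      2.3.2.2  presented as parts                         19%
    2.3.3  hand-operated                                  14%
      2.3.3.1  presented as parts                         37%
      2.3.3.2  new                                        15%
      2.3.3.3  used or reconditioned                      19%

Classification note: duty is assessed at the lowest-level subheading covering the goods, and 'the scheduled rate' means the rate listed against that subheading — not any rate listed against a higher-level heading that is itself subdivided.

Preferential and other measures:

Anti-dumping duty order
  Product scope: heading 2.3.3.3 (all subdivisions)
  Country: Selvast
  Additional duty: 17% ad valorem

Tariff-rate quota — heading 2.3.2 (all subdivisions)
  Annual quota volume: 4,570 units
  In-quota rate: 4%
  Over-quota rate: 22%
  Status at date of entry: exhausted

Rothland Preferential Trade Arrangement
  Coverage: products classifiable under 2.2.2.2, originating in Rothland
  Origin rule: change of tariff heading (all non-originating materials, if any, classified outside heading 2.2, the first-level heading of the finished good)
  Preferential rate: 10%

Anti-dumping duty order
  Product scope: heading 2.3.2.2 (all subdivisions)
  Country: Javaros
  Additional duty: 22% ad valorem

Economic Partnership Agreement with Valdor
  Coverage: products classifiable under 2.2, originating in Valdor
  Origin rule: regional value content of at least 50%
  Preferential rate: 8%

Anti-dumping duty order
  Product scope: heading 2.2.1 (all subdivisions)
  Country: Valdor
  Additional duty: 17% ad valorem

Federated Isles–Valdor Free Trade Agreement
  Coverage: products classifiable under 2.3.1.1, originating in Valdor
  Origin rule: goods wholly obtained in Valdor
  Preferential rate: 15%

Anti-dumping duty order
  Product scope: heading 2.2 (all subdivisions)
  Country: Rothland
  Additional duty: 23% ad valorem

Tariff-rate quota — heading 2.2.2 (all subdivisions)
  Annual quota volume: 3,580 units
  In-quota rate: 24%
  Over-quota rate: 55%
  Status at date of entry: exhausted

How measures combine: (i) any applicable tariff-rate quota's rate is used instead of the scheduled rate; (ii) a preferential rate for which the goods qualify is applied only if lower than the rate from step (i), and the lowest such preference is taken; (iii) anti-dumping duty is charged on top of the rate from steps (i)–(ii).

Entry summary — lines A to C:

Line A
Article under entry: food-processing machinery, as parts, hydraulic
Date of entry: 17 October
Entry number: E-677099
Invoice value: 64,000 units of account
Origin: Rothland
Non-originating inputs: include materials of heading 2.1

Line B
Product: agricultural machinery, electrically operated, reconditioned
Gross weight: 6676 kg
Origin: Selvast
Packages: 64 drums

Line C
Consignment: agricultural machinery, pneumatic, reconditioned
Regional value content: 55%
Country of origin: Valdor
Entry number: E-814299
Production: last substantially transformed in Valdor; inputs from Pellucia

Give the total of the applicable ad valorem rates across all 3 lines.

64%

Line A: food-processing → 2.1; hydraulic → 2.1.4; as parts → 2.1.4.2. Scheduled 23%. Rothland agreement on 2.2.2.2: 2.1.4.2 not covered. → 23%.
Line B: agricultural → 2.2; electrically operated → 2.2.1; reconditioned → 2.2.1.1. Scheduled 33%. No special measure applies. → 33%.
Line C: agricultural → 2.2; pneumatic → 2.2.2; reconditioned → 2.2.2.2. Scheduled 22%. quota on 2.2.2 exhausted → over-quota 55%; Valdor agreement on 2.2: RVC ≥ 50% → 8% available; Valdor agreement on 2.3.1.1: 2.2.2.2 not covered; preferential 8%. → 8%.
Sum: 23% + 33% + 8% = 64%.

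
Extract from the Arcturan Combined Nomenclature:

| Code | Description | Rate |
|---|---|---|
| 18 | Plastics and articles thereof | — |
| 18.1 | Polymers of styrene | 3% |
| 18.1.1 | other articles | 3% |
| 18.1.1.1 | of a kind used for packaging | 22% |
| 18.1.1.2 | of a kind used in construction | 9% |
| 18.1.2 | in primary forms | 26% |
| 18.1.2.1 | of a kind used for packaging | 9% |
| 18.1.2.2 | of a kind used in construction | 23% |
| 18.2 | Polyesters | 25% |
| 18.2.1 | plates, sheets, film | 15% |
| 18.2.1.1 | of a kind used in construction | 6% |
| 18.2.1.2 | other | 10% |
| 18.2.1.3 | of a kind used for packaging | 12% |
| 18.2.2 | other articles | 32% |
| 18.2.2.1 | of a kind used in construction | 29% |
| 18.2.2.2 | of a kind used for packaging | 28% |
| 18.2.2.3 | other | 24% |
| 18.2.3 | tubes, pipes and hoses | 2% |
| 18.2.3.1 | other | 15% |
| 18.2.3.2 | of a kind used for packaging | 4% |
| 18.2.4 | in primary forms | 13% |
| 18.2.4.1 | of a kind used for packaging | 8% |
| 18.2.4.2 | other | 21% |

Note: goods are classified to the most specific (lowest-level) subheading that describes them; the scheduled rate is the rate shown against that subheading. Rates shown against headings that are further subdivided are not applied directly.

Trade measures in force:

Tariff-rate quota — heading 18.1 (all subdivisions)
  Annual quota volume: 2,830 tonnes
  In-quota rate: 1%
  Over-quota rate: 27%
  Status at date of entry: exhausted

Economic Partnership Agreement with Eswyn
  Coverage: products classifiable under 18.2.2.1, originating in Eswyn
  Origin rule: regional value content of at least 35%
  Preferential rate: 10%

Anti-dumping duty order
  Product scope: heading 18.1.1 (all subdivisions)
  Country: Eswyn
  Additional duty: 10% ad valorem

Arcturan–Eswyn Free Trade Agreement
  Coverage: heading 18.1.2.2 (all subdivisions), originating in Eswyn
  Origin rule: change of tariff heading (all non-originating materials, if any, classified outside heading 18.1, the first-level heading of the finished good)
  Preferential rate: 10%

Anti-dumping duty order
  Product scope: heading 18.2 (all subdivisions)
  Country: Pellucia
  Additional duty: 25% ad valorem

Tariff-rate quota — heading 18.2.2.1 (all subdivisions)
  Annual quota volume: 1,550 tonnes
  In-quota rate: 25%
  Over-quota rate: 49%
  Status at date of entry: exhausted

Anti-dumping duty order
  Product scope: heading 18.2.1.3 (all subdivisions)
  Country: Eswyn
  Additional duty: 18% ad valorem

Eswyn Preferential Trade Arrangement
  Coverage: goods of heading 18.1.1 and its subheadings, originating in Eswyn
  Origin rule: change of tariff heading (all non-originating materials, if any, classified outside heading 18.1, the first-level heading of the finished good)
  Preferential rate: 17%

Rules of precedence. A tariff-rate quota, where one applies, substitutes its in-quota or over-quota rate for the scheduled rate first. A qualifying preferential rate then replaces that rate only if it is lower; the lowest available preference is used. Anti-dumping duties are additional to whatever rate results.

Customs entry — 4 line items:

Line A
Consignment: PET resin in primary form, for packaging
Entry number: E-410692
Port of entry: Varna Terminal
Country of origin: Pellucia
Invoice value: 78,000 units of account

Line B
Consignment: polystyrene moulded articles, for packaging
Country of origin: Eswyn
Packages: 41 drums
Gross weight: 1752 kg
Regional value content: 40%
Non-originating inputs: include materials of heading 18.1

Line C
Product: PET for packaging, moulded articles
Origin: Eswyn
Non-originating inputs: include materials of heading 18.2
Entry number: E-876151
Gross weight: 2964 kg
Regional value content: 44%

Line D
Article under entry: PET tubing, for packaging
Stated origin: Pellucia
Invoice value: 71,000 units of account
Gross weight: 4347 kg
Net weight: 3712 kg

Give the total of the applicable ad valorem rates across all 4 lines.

Line A: PET → 18.2; resin in primary form → 18.2.4; for packaging → 18.2.4.1. Scheduled 8%. anti-dumping (Pellucia, 18.2): +25%; total 8% + 25% = 33%. → 33%.
Line B: polystyrene → 18.1; moulded articles → 18.1.1; for packaging → 18.1.1.1. Scheduled 22%. quota on 18.1 exhausted → over-quota 27%; Eswyn agreement on 18.2.2.1: 18.1.1.1 not covered; Eswyn agreement on 18.1.2.2: 18.1.1.1 not covered; Eswyn agreement on 18.1.1: CTH not met; anti-dumping (Eswyn, 18.1.1): +10%; total 27% + 10% = 37%. → 37%.
Line C: PET → 18.2; moulded articles → 18.2.2; for packaging → 18.2.2.2. Scheduled 28%. Eswyn agreement on 18.2.2.1: 18.2.2.2 not covered; Eswyn agreement on 18.1.2.2: 18.2.2.2 not covered; Eswyn agreement on 18.1.1: 18.2.2.2 not covered. → 28%.
Line D: PET → 18.2; tubing → 18.2.3; for packaging → 18.2.3.2. Scheduled 4%. anti-dumping (Pellucia, 18.2): +25%; total 4% + 25% = 29%. → 29%.
Sum: 33% + 37% + 28% + 29% = 127%.

127%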